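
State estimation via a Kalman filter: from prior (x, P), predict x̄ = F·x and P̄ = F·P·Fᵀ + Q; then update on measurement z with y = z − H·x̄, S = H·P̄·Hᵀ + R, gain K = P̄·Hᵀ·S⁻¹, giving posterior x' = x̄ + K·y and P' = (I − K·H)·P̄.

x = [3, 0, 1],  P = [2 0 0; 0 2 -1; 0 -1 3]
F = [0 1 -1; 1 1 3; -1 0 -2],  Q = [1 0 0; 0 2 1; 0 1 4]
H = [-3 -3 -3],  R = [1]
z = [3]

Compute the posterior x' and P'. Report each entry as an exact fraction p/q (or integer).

x̄ = F·x = [-1, 6, -5]
P̄ = F·P·Fᵀ + Q = [8 -9 8; -9 27 -17; 8 -17 18]
y = z − H·x̄ = [3]
S = H·P̄·Hᵀ + R = [154]
K = P̄·Hᵀ·S⁻¹ = [-3/22; -3/154; -27/154]
x' = x̄ + K·y = [-31/22, 915/154, -851/154]
P' = (I − K·H)·P̄ = [113/22 -207/22 95/22; -207/22 4149/154 -2699/154; 95/22 -2699/154 2043/154]

x' = [-31/22, 915/154, -851/154]
P' = [113/22 -207/22 95/22; -207/22 4149/154 -2699/154; 95/22 -2699/154 2043/154]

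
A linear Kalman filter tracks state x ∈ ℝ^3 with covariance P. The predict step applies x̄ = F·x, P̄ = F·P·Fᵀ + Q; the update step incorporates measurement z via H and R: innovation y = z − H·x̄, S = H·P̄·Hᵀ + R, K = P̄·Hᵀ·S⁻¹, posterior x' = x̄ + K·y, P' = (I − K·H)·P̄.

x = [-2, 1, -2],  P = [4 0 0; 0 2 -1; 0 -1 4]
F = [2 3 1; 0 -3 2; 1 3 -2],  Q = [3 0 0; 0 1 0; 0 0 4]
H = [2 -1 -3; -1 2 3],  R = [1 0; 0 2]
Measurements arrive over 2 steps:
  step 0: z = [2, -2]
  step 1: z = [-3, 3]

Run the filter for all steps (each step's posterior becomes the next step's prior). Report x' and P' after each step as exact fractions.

step 0: x' = [1055/2143, -2003/2143, 57/2143], P' = [53129/2143 -49531/2143 51609/2143; -49531/2143 103399/4286 -50596/2143; 51609/2143 -50596/2143 51405/2143]
step 1: x' = [-106610062/63944663, 97931736/63944663, -39440897/63944663], P' = [2551833707/127889326 -2513557791/127889326 2536820035/127889326; -2513557791/127889326 2830810399/127889326 -2658399531/127889326; 2536820035/127889326 -2658399531/127889326 2603016159/127889326]

step 0: x̄ = F·x = [-3, -7, 5]
step 0: P̄ = F·P·Fᵀ + Q = [35 -13 21; -13 47 -46; 21 -46 54]
step 0: y = z − H·x̄ = [16, -6]
step 0: S = H·P̄·Hᵀ + R = [198 -112; -112 85]
step 0: K = P̄·Hᵀ·S⁻¹ = [962/2143 1318/2143; 2053/4286 571/2143; -401/2143 707/2143]
step 0: x' = x̄ + K·y = [1055/2143, -2003/2143, 57/2143]
step 0: P' = (I − K·H)·P̄ = [53129/2143 -49531/2143 51609/2143; -49531/2143 103399/4286 -50596/2143; 51609/2143 -50596/2143 51405/2143]
step 1: x̄ = F·x = [-3842/2143, 6123/2143, -5068/2143]
step 1: P̄ = F·P·Fᵀ + Q = [88267/4286 -21303/4286 39851/4286; -21303/4286 2560421/4286 -2052513/4286; 39851/4286 -2052513/4286 1672293/4286]
step 1: y = z − H·x̄ = [-7826/2143, 5545/2143]
step 1: S = H·P̄·Hᵀ + R = [2630167/2143 -811626/2143; -811626/2143 302555/2143]
step 1: K = P̄·Hᵀ·S⁻¹ = [3382550/63944663 7877704/63944663; 58636306/63944663 49994999/63944663; -38504438/63944663 -11142655/63944663]
step 1: x' = x̄ + K·y = [-106610062/63944663, 97931736/63944663, -39440897/63944663]
step 1: P' = (I − K·H)·P̄ = [2551833707/127889326 -2513557791/127889326 2536820035/127889326; -2513557791/127889326 2830810399/127889326 -2658399531/127889326; 2536820035/127889326 -2658399531/127889326 2603016159/127889326]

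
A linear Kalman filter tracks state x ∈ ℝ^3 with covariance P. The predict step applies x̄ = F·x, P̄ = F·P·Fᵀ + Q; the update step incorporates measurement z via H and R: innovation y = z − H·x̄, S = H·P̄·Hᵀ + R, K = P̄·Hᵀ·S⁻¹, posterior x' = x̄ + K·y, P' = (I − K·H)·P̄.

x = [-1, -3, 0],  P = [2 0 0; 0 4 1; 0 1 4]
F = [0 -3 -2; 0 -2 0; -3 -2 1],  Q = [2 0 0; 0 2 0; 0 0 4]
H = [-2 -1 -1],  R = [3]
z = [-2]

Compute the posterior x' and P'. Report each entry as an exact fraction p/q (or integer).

x̄ = F·x = [9, 6, 9]
P̄ = F·P·Fᵀ + Q = [66 28 17; 28 18 14; 17 14 38]
y = z − H·x̄ = [31]
S = H·P̄·Hᵀ + R = [531]
K = P̄·Hᵀ·S⁻¹ = [-1/3; -88/531; -86/531]
x' = x̄ + K·y = [-4/3, 458/531, 2113/531]
P' = (I − K·H)·P̄ = [7 -4/3 -35/3; -4/3 1814/531 -134/531; -35/3 -134/531 12782/531]

x' = [-4/3, 458/531, 2113/531]
P' = [7 -4/3 -35/3; -4/3 1814/531 -134/531; -35/3 -134/531 12782/531]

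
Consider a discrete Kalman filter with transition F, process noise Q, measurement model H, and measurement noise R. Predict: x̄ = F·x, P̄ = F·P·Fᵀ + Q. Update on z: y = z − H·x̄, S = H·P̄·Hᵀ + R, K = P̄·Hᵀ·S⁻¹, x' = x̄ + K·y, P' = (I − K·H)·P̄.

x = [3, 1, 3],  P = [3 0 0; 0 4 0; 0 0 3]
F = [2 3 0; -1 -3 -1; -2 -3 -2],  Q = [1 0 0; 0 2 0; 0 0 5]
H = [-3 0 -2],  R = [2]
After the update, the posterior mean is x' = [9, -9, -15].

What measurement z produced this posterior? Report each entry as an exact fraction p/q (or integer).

x̄ = F·x = [9, -9, -15]
P̄ = F·P·Fᵀ + Q = [49 -42 -48; -42 44 48; -48 48 65]
S = H·P̄·Hᵀ + R = [127]
K = P̄·Hᵀ·S⁻¹ = [-51/127; 30/127; 14/127]
x' − x̄ = [0, 0, 0] = K·y
y = (KᵀK)⁻¹·Kᵀ·(x' − x̄) = [0]
z = y + H·x̄ = [0] + [3] = [3]

z = [3]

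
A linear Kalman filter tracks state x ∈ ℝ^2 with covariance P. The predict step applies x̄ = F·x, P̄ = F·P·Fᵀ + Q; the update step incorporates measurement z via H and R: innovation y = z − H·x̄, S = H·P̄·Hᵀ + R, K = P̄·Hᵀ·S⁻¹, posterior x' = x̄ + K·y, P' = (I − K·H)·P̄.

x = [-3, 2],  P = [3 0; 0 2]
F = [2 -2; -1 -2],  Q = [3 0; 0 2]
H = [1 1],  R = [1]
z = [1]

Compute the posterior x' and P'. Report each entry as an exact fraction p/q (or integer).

x̄ = F·x = [-10, -1]
P̄ = F·P·Fᵀ + Q = [23 2; 2 13]
y = z − H·x̄ = [12]
S = H·P̄·Hᵀ + R = [41]
K = P̄·Hᵀ·S⁻¹ = [25/41; 15/41]
x' = x̄ + K·y = [-110/41, 139/41]
P' = (I − K·H)·P̄ = [318/41 -293/41; -293/41 308/41]

x' = [-110/41, 139/41]
P' = [318/41 -293/41; -293/41 308/41]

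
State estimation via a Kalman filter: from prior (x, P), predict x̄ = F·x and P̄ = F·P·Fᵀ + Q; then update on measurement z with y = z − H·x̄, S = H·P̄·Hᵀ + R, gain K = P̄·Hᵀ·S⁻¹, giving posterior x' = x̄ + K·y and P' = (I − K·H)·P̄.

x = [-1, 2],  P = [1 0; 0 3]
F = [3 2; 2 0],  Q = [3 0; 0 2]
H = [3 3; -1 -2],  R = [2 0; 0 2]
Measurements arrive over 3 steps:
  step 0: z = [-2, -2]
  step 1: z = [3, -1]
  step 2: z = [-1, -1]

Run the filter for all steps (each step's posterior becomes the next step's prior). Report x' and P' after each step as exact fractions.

step 0: x' = [-449/469, 37/67], P' = [726/469 -84/67; -84/67 78/67]
step 1: x' = [112949/200263, 69660/200263], P' = [221652/200263 -178350/200263; -178350/200263 173464/200263]
step 2: x' = [-10282087/66889919, 2952820/66889919], P' = [73654924/66889919 -59145382/66889919; -59145382/66889919 57463728/66889919]

step 0: x̄ = F·x = [1, -2]
step 0: P̄ = F·P·Fᵀ + Q = [24 6; 6 6]
step 0: y = z − H·x̄ = [1, -5]
step 0: S = H·P̄·Hᵀ + R = [380 -162; -162 74]
step 0: K = P̄·Hᵀ·S⁻¹ = [207/469 225/469; -9/67 -36/67]
step 0: x' = x̄ + K·y = [-449/469, 37/67]
step 0: P' = (I − K·H)·P̄ = [726/469 -84/67; -84/67 78/67]
step 1: x̄ = F·x = [-829/469, -898/469]
step 1: P̄ = F·P·Fᵀ + Q = [3069/469 2004/469; 2004/469 3842/469]
step 1: y = z − H·x̄ = [6588/469, -442/67]
step 1: S = H·P̄·Hᵀ + R = [99209/469 -7185/67; -7185/67 3913/67]
step 1: K = P̄·Hᵀ·S⁻¹ = [9279/28609 67524/200263; -1047/28609 -84289/200263]
step 1: x' = x̄ + K·y = [112949/200263, 69660/200263]
step 1: P' = (I − K·H)·P̄ = [221652/200263 -178350/200263; -178350/200263 173464/200263]
step 2: x̄ = F·x = [478167/200263, 225898/200263]
step 2: P̄ = F·P·Fᵀ + Q = [1149313/200263 616512/200263; 616512/200263 1287134/200263]
step 2: y = z − H·x̄ = [-2312458/200263, 729700/200263]
step 2: S = H·P̄·Hᵀ + R = [33425765/200263 -16719351/200263; -16719351/200263 9164423/200263]
step 2: K = P̄·Hᵀ·S⁻¹ = [21764313/66889919 22317920/66889919; -2522481/66889919 -27891037/66889919]
step 2: x' = x̄ + K·y = [-10282087/66889919, 2952820/66889919]
step 2: P' = (I − K·H)·P̄ = [73654924/66889919 -59145382/66889919; -59145382/66889919 57463728/66889919]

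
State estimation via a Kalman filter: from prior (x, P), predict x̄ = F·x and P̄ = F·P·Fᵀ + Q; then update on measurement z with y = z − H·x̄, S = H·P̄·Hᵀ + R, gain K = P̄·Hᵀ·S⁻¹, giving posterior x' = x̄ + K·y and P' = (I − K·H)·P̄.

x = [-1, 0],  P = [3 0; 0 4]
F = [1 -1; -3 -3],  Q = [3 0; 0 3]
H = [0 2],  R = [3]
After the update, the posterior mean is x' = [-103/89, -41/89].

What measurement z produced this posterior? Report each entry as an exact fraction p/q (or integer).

x̄ = F·x = [-1, 3]
P̄ = F·P·Fᵀ + Q = [10 3; 3 66]
S = H·P̄·Hᵀ + R = [267]
K = P̄·Hᵀ·S⁻¹ = [2/89; 44/89]
x' − x̄ = [-14/89, -308/89] = K·y
y = (KᵀK)⁻¹·Kᵀ·(x' − x̄) = [-7]
z = y + H·x̄ = [-7] + [6] = [-1]

z = [-1]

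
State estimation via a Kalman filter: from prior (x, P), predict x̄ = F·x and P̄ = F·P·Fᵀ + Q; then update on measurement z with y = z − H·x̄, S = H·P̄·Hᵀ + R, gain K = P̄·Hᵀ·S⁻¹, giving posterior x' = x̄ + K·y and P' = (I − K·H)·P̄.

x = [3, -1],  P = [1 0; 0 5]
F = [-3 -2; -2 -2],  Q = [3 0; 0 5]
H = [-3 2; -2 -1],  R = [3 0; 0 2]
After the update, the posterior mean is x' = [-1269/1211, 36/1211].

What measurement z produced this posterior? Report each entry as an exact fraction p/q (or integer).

x̄ = F·x = [-7, -4]
P̄ = F·P·Fᵀ + Q = [32 26; 26 29]
S = H·P̄·Hᵀ + R = [95 108; 108 263]
K = P̄·Hᵀ·S⁻¹ = [-1852/13321 -3798/13321; 3488/13321 -5535/13321]
x' − x̄ = [7208/1211, 4880/1211] = K·y
y = (KᵀK)⁻¹·Kᵀ·(x' − x̄) = [-10, -16]
z = y + H·x̄ = [-10, -16] + [13, 18] = [3, 2]

z = [3, 2]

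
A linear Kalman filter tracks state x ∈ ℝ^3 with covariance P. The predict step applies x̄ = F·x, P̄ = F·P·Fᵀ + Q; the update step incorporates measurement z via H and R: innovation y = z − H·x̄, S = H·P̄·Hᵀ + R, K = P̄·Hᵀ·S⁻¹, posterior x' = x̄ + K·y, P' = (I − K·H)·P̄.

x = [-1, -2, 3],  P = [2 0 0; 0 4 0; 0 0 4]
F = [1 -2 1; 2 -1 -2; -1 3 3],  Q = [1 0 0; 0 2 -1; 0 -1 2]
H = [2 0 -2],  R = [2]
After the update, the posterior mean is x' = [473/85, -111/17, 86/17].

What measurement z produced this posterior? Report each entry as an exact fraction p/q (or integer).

z = [1]

x̄ = F·x = [6, -6, 4]
P̄ = F·P·Fᵀ + Q = [23 4 -14; 4 30 -41; -14 -41 76]
S = H·P̄·Hᵀ + R = [510]
K = P̄·Hᵀ·S⁻¹ = [37/255; 3/17; -6/17]
x' − x̄ = [-37/85, -9/17, 18/17] = K·y
y = (KᵀK)⁻¹·Kᵀ·(x' − x̄) = [-3]
z = y + H·x̄ = [-3] + [4] = [1]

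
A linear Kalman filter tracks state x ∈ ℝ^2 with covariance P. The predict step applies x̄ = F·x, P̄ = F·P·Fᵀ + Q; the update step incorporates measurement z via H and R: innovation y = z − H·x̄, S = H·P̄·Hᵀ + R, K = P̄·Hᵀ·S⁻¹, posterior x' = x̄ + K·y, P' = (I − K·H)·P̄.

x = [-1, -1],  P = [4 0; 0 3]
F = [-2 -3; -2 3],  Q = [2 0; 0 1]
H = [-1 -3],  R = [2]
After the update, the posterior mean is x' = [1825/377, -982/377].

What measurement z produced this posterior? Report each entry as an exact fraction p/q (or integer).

z = [3]

x̄ = F·x = [5, -1]
P̄ = F·P·Fᵀ + Q = [45 -11; -11 44]
S = H·P̄·Hᵀ + R = [377]
K = P̄·Hᵀ·S⁻¹ = [-12/377; -121/377]
x' − x̄ = [-60/377, -605/377] = K·y
y = (KᵀK)⁻¹·Kᵀ·(x' − x̄) = [5]
z = y + H·x̄ = [5] + [-2] = [3]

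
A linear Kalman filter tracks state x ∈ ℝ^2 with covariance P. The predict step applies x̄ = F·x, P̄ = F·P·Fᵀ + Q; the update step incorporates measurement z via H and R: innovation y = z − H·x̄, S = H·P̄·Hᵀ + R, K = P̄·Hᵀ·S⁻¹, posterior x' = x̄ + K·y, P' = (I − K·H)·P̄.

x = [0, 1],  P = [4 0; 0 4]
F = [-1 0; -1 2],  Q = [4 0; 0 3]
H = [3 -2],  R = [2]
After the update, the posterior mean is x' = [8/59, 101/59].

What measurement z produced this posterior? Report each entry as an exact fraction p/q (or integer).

x̄ = F·x = [0, 2]
P̄ = F·P·Fᵀ + Q = [8 4; 4 23]
S = H·P̄·Hᵀ + R = [118]
K = P̄·Hᵀ·S⁻¹ = [8/59; -17/59]
x' − x̄ = [8/59, -17/59] = K·y
y = (KᵀK)⁻¹·Kᵀ·(x' − x̄) = [1]
z = y + H·x̄ = [1] + [-4] = [-3]

z = [-3]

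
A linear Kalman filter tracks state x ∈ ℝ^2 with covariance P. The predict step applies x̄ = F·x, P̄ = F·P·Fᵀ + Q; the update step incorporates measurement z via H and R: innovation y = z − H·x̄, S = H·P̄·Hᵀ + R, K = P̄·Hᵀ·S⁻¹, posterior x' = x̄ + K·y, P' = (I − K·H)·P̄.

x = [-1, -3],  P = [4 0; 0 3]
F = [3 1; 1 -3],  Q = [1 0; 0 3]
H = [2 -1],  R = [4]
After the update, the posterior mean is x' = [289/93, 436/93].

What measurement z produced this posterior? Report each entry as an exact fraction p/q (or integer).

x̄ = F·x = [-6, 8]
P̄ = F·P·Fᵀ + Q = [40 3; 3 34]
S = H·P̄·Hᵀ + R = [186]
K = P̄·Hᵀ·S⁻¹ = [77/186; -14/93]
x' − x̄ = [847/93, -308/93] = K·y
y = (KᵀK)⁻¹·Kᵀ·(x' − x̄) = [22]
z = y + H·x̄ = [22] + [-20] = [2]

z = [2]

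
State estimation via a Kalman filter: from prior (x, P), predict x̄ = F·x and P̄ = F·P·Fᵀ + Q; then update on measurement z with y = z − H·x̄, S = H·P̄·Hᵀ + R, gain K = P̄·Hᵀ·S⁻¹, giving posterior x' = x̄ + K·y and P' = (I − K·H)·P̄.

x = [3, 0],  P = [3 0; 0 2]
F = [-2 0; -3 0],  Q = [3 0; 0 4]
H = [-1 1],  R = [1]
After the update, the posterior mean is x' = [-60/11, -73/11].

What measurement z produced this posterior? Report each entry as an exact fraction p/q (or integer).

x̄ = F·x = [-6, -9]
P̄ = F·P·Fᵀ + Q = [15 18; 18 31]
S = H·P̄·Hᵀ + R = [11]
K = P̄·Hᵀ·S⁻¹ = [3/11; 13/11]
x' − x̄ = [6/11, 26/11] = K·y
y = (KᵀK)⁻¹·Kᵀ·(x' − x̄) = [2]
z = y + H·x̄ = [2] + [-3] = [-1]

z = [-1]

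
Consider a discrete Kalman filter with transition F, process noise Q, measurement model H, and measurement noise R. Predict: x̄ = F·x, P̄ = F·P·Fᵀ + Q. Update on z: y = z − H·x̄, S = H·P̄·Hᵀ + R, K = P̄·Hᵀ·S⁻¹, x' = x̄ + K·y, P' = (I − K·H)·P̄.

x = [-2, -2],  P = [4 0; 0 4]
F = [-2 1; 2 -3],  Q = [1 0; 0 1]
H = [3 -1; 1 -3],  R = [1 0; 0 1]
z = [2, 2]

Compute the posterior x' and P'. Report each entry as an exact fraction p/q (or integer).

x' = [13130/22133, -9222/22133]
P' = [3311/22133 1946/22133; 1946/22133 3343/22133]

x̄ = F·x = [2, 2]
P̄ = F·P·Fᵀ + Q = [21 -28; -28 53]
y = z − H·x̄ = [-2, 6]
S = H·P̄·Hᵀ + R = [411 502; 502 667]
K = P̄·Hᵀ·S⁻¹ = [7987/22133 -2527/22133; 2495/22133 -8083/22133]
x' = x̄ + K·y = [13130/22133, -9222/22133]
P' = (I − K·H)·P̄ = [3311/22133 1946/22133; 1946/22133 3343/22133]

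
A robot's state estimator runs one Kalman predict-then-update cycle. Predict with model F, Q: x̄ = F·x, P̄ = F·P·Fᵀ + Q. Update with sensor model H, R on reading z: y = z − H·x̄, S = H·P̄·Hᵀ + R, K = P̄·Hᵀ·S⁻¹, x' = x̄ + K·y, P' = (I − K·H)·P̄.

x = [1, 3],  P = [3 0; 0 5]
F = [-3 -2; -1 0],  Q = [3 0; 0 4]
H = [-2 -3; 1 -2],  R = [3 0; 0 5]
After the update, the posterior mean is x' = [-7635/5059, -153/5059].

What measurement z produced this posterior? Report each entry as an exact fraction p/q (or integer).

x̄ = F·x = [-9, -1]
P̄ = F·P·Fᵀ + Q = [50 9; 9 7]
S = H·P̄·Hᵀ + R = [374 -49; -49 47]
K = P̄·Hᵀ·S⁻¹ = [-1467/5059 1915/5059; -2078/15177 -3781/15177]
x' − x̄ = [37896/5059, 4906/5059] = K·y
y = (KᵀK)⁻¹·Kᵀ·(x' − x̄) = [-18, 6]
z = y + H·x̄ = [-18, 6] + [21, -7] = [3, -1]

z = [3, -1]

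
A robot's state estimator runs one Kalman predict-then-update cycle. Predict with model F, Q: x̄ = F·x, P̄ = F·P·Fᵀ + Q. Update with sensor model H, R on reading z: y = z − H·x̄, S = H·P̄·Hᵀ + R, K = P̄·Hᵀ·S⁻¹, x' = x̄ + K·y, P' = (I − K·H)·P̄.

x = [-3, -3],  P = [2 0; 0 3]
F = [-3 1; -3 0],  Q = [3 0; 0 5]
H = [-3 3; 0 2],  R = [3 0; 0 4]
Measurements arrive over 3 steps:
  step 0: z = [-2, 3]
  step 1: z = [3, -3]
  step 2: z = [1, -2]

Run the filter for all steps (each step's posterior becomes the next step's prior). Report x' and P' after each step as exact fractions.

step 0: x̄ = F·x = [6, 9]
step 0: P̄ = F·P·Fᵀ + Q = [24 18; 18 23]
step 0: y = z − H·x̄ = [-11, -15]
step 0: S = H·P̄·Hᵀ + R = [102 30; 30 96]
step 0: K = P̄·Hᵀ·S⁻¹ = [-6/19 9/19; 5/741 707/1482]
step 0: x' = x̄ + K·y = [45/19, 2623/1482]
step 0: P' = (I − K·H)·P̄ = [24/19 18/19; 18/19 707/741]
step 1: x̄ = F·x = [-7907/1482, -135/19]
step 1: P̄ = F·P·Fᵀ + Q = [7142/741 162/19; 162/19 311/19]
step 1: y = z − H·x̄ = [4105/494, 213/19]
step 1: S = H·P̄·Hᵀ + R = [20646/247 894/19; 894/19 1320/19]
step 1: K = P̄·Hᵀ·S⁻¹ = [-21286/73959 32570/73959; 1937/73959 22359/49306]
step 1: x' = x̄ + K·y = [-412703/147918, -133418/73959]
step 1: P' = (I − K·H)·P̄ = [86426/73959 65140/73959; 65140/73959 22359/24653]
step 2: x̄ = F·x = [971273/147918, 412703/49306]
step 2: P̄ = F·P·Fᵀ + Q = [225316/24653 194138/24653; 194138/24653 382543/24653]
step 2: y = z − H·x̄ = [-108765/24653, -462009/24653]
step 2: S = H·P̄·Hᵀ + R = [2050206/24653 1130430/24653; 1130430/24653 1628784/24653]
step 2: K = P̄·Hᵀ·S⁻¹ = [-1998626/6968289 3048241/6968289; 188405/6968289 6284887/13936578]
step 2: x' = x̄ + K·y = [-5104103/13936578, -465287/2322763]
step 2: P' = (I − K·H)·P̄ = [8095108/6968289 6096482/6968289; 6096482/6968289 6284887/6968289]

step 0: x' = [45/19, 2623/1482], P' = [24/19 18/19; 18/19 707/741]
step 1: x' = [-412703/147918, -133418/73959], P' = [86426/73959 65140/73959; 65140/73959 22359/24653]
step 2: x' = [-5104103/13936578, -465287/2322763], P' = [8095108/6968289 6096482/6968289; 6096482/6968289 6284887/6968289]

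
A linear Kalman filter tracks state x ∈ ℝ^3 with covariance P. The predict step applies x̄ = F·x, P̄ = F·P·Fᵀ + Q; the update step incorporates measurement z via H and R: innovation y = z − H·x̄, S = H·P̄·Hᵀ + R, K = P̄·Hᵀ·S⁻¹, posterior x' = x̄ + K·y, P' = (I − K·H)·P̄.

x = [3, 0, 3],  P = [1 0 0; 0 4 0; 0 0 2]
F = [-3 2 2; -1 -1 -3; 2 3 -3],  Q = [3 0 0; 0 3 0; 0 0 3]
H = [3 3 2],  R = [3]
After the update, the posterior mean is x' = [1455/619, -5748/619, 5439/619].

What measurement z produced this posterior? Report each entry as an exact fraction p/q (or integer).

x̄ = F·x = [-3, -12, -3]
P̄ = F·P·Fᵀ + Q = [36 -17 6; -17 26 4; 6 4 61]
S = H·P̄·Hᵀ + R = [619]
K = P̄·Hᵀ·S⁻¹ = [69/619; 35/619; 152/619]
x' − x̄ = [3312/619, 1680/619, 7296/619] = K·y
y = (KᵀK)⁻¹·Kᵀ·(x' − x̄) = [48]
z = y + H·x̄ = [48] + [-51] = [-3]

z = [-3]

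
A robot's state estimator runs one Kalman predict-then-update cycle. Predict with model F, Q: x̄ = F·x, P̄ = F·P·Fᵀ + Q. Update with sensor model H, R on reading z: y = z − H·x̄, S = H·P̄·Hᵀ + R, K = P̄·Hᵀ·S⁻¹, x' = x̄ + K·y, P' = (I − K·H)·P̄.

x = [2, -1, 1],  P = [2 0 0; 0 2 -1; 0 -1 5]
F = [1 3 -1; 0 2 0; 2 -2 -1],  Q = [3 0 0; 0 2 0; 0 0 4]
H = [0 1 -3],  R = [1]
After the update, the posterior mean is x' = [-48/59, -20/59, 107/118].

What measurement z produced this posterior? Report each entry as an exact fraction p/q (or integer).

x̄ = F·x = [-2, -2, 5]
P̄ = F·P·Fᵀ + Q = [34 14 -2; 14 10 -6; -2 -6 21]
S = H·P̄·Hᵀ + R = [236]
K = P̄·Hᵀ·S⁻¹ = [5/59; 7/59; -69/236]
x' − x̄ = [70/59, 98/59, -483/118] = K·y
y = (KᵀK)⁻¹·Kᵀ·(x' − x̄) = [14]
z = y + H·x̄ = [14] + [-17] = [-3]

z = [-3]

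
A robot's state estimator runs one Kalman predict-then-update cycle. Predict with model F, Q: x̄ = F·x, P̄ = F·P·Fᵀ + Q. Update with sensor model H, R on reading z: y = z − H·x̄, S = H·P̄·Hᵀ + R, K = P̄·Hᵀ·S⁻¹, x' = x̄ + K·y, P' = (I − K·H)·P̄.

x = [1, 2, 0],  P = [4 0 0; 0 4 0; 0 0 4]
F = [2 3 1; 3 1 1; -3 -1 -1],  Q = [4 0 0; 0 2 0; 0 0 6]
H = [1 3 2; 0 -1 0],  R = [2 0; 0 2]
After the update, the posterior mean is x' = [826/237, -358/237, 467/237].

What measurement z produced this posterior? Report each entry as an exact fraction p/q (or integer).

z = [3, 2]

x̄ = F·x = [8, 5, -5]
P̄ = F·P·Fᵀ + Q = [60 40 -40; 40 46 -44; -40 -44 50]
S = H·P̄·Hᵀ + R = [228 -90; -90 48]
K = P̄·Hᵀ·S⁻¹ = [100/237 -10/237; 5/79 -199/237; 14/79 296/237]
x' − x̄ = [-1070/237, -1543/237, 1652/237] = K·y
y = (KᵀK)⁻¹·Kᵀ·(x' − x̄) = [-10, 7]
z = y + H·x̄ = [-10, 7] + [13, -5] = [3, 2]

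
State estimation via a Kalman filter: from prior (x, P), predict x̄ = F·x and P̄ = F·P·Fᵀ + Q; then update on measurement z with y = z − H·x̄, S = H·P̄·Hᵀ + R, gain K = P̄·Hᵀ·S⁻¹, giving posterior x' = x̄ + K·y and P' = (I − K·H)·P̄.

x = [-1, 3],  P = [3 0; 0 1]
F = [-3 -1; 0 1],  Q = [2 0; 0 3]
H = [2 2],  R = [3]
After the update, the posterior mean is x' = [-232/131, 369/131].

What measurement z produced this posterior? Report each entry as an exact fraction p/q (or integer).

x̄ = F·x = [0, 3]
P̄ = F·P·Fᵀ + Q = [30 -1; -1 4]
S = H·P̄·Hᵀ + R = [131]
K = P̄·Hᵀ·S⁻¹ = [58/131; 6/131]
x' − x̄ = [-232/131, -24/131] = K·y
y = (KᵀK)⁻¹·Kᵀ·(x' − x̄) = [-4]
z = y + H·x̄ = [-4] + [6] = [2]

z = [2]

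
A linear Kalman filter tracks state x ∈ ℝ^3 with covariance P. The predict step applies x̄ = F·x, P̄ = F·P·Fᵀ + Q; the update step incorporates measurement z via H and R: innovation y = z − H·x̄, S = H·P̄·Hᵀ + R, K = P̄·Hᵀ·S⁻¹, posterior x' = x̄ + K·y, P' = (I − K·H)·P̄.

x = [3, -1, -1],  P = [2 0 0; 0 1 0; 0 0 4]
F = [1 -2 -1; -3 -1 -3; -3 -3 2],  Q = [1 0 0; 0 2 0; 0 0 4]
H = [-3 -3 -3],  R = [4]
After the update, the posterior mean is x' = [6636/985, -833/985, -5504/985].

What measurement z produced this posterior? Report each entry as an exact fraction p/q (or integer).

x̄ = F·x = [6, -5, -8]
P̄ = F·P·Fᵀ + Q = [11 8 -8; 8 57 -3; -8 -3 47]
S = H·P̄·Hᵀ + R = [985]
K = P̄·Hᵀ·S⁻¹ = [-33/985; -186/985; -108/985]
x' − x̄ = [726/985, 4092/985, 2376/985] = K·y
y = (KᵀK)⁻¹·Kᵀ·(x' − x̄) = [-22]
z = y + H·x̄ = [-22] + [21] = [-1]

z = [-1]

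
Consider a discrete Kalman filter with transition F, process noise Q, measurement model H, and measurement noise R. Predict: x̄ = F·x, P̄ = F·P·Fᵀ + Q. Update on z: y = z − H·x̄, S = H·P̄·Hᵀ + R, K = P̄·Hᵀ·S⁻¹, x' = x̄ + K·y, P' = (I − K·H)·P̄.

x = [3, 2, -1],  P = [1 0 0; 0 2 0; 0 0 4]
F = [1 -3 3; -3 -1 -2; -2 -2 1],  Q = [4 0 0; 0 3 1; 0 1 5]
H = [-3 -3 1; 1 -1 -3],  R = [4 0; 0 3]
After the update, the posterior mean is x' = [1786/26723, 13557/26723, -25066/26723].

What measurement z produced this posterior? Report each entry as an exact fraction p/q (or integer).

x̄ = F·x = [-6, -9, -11]
P̄ = F·P·Fᵀ + Q = [59 -21 22; -21 30 3; 22 3 21]
S = H·P̄·Hᵀ + R = [298 94; 94 209]
K = P̄·Hᵀ·S⁻¹ = [-10272/26723 6410/26723; 312/26723 -7812/26723; -3575/26723 -4018/26723]
x' − x̄ = [162124/26723, 254064/26723, 268887/26723] = K·y
y = (KᵀK)⁻¹·Kᵀ·(x' − x̄) = [-37, -34]
z = y + H·x̄ = [-37, -34] + [34, 36] = [-3, 2]

z = [-3, 2]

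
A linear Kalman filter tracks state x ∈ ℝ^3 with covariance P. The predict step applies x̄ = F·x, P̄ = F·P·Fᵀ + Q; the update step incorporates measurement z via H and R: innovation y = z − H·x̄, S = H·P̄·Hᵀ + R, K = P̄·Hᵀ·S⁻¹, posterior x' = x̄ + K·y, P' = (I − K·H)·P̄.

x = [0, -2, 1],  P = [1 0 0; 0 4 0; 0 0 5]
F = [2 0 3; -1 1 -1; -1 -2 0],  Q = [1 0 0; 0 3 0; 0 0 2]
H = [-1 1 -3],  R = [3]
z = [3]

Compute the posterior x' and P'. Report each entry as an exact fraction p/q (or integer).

x̄ = F·x = [3, -3, 4]
P̄ = F·P·Fᵀ + Q = [50 -17 -2; -17 13 -7; -2 -7 19]
y = z − H·x̄ = [21]
S = H·P̄·Hᵀ + R = [301]
K = P̄·Hᵀ·S⁻¹ = [-61/301; 51/301; -62/301]
x' = x̄ + K·y = [-54/43, 24/43, -14/43]
P' = (I − K·H)·P̄ = [11329/301 -2006/301 -4384/301; -2006/301 1312/301 1055/301; -4384/301 1055/301 1875/301]

x' = [-54/43, 24/43, -14/43]
P' = [11329/301 -2006/301 -4384/301; -2006/301 1312/301 1055/301; -4384/301 1055/301 1875/301]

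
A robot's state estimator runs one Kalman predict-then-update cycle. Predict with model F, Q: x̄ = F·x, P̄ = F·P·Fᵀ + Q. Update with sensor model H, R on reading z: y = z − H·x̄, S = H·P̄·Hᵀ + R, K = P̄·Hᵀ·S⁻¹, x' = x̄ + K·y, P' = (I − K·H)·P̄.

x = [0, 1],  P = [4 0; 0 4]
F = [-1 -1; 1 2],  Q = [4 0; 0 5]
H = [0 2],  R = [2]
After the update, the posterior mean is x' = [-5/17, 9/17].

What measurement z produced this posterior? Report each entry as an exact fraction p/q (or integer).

x̄ = F·x = [-1, 2]
P̄ = F·P·Fᵀ + Q = [12 -12; -12 25]
S = H·P̄·Hᵀ + R = [102]
K = P̄·Hᵀ·S⁻¹ = [-4/17; 25/51]
x' − x̄ = [12/17, -25/17] = K·y
y = (KᵀK)⁻¹·Kᵀ·(x' − x̄) = [-3]
z = y + H·x̄ = [-3] + [4] = [1]

z = [1]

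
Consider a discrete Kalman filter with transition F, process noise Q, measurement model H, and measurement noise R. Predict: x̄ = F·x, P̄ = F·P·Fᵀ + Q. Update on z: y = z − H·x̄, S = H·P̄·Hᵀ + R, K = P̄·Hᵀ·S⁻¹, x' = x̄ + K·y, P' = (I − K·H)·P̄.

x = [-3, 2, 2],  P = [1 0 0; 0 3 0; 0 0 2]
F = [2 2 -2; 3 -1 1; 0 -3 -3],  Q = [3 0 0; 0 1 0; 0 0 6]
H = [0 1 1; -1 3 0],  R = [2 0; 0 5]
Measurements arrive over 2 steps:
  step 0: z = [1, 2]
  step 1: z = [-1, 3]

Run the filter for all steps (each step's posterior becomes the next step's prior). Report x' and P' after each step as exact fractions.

step 0: x' = [-2357/239, -638/239, 747/239], P' = [94646/5019 29677/5019 -9697/1673; 29677/5019 11954/5019 -3884/1673; -9697/1673 -3884/1673 7002/1673]
step 1: x' = [-304346305/108514796, -919676/27128699, -64821459/54257398], P' = [4454462135/108514796 370119420/27128699 -607540113/54257398; 370119420/27128699 137650300/27128699 -114831378/27128699; -607540113/54257398 -114831378/27128699 144254037/27128699]

step 0: x̄ = F·x = [-6, -9, -12]
step 0: P̄ = F·P·Fᵀ + Q = [27 -4 -6; -4 15 3; -6 3 51]
step 0: y = z − H·x̄ = [22, 23]
step 0: S = H·P̄·Hᵀ + R = [74 64; 64 191]
step 0: K = P̄·Hᵀ·S⁻¹ = [293/5019 -1123/5019; 151/5019 1237/5019; 1559/1673 -391/1673]
step 0: x' = x̄ + K·y = [-2357/239, -638/239, 747/239]
step 0: P' = (I − K·H)·P̄ = [94646/5019 29677/5019 -9697/1673; 29677/5019 11954/5019 -3884/1673; -9697/1673 -3884/1673 7002/1673]
step 1: x̄ = F·x = [-7484/239, -5686/239, -327/239]
step 1: P̄ = F·P·Fᵀ + Q = [362947/1673 230140/1673 16932/1673; 230140/1673 560489/5019 -10810/1673; 16932/1673 -10810/1673 39006/1673]
step 1: y = z − H·x̄ = [5774/239, 10291/239]
step 1: S = H·P̄·Hᵀ + R = [88955/717 40141/239; 40141/239 671939/1673]
step 1: K = P̄·Hᵀ·S⁻¹ = [132698727/108514796 -2605819/108514796; 11409461/27128699 8566296/27128699; 29422659/54257398 -16289631/54257398]
step 1: x' = x̄ + K·y = [-304346305/108514796, -919676/27128699, -64821459/54257398]
step 1: P' = (I − K·H)·P̄ = [4454462135/108514796 370119420/27128699 -607540113/54257398; 370119420/27128699 137650300/27128699 -114831378/27128699; -607540113/54257398 -114831378/27128699 144254037/27128699]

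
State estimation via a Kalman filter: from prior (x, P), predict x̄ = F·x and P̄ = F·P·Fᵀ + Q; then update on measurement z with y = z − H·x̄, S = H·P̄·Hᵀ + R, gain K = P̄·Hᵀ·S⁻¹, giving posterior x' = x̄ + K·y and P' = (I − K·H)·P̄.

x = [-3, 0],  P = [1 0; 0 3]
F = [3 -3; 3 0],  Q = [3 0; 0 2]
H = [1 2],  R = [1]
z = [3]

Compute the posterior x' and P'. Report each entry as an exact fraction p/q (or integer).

x' = [21/4, -5/4]
P' = [477/40 -229/40; -229/40 359/120]

x̄ = F·x = [-9, -9]
P̄ = F·P·Fᵀ + Q = [39 9; 9 11]
y = z − H·x̄ = [30]
S = H·P̄·Hᵀ + R = [120]
K = P̄·Hᵀ·S⁻¹ = [19/40; 31/120]
x' = x̄ + K·y = [21/4, -5/4]
P' = (I − K·H)·P̄ = [477/40 -229/40; -229/40 359/120]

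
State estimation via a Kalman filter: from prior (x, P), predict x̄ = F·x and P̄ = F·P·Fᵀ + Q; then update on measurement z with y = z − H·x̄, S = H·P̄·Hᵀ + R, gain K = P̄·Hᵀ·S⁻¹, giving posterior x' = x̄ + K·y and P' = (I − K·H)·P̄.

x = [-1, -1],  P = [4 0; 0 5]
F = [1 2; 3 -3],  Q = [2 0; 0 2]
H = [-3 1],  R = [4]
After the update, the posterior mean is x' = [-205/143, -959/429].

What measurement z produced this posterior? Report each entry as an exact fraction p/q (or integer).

z = [2]

x̄ = F·x = [-3, 0]
P̄ = F·P·Fᵀ + Q = [26 -18; -18 83]
S = H·P̄·Hᵀ + R = [429]
K = P̄·Hᵀ·S⁻¹ = [-32/143; 137/429]
x' − x̄ = [224/143, -959/429] = K·y
y = (KᵀK)⁻¹·Kᵀ·(x' − x̄) = [-7]
z = y + H·x̄ = [-7] + [9] = [2]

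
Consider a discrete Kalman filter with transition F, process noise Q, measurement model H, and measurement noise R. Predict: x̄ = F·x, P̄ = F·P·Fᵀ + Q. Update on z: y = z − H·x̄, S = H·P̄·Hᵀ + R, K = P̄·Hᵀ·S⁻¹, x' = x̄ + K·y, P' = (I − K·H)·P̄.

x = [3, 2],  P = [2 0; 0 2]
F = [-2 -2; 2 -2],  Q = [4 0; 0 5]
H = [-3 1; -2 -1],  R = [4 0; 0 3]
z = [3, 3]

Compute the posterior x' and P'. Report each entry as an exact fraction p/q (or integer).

x' = [-15170/11519, -4829/11519]
P' = [3180/11519 420/11519; 420/11519 18312/11519]

x̄ = F·x = [-10, 2]
P̄ = F·P·Fᵀ + Q = [20 0; 0 21]
y = z − H·x̄ = [-29, -15]
S = H·P̄·Hᵀ + R = [205 99; 99 104]
K = P̄·Hᵀ·S⁻¹ = [-2280/11519 -2260/11519; 4263/11519 -6384/11519]
x' = x̄ + K·y = [-15170/11519, -4829/11519]
P' = (I − K·H)·P̄ = [3180/11519 420/11519; 420/11519 18312/11519]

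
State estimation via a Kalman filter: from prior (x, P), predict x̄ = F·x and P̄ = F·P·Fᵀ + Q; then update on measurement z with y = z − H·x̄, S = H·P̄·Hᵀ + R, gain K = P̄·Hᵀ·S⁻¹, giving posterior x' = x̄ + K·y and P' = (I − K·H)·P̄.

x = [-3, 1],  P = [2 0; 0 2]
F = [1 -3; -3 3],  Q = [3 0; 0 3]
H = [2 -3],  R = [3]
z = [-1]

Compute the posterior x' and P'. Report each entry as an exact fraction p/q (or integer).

x̄ = F·x = [-6, 12]
P̄ = F·P·Fᵀ + Q = [23 -24; -24 39]
y = z − H·x̄ = [47]
S = H·P̄·Hᵀ + R = [734]
K = P̄·Hᵀ·S⁻¹ = [59/367; -165/734]
x' = x̄ + K·y = [571/367, 1053/734]
P' = (I − K·H)·P̄ = [1479/367 927/367; 927/367 1401/734]

x' = [571/367, 1053/734]
P' = [1479/367 927/367; 927/367 1401/734]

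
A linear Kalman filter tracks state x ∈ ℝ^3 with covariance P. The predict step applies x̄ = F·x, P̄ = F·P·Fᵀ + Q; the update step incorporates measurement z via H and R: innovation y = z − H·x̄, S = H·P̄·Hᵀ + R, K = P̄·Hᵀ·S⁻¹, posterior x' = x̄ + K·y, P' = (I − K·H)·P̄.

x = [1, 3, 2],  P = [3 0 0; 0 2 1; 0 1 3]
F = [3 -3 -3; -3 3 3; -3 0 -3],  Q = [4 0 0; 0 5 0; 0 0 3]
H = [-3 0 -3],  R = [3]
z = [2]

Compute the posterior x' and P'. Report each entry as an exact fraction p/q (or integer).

x̄ = F·x = [-12, 12, -9]
P̄ = F·P·Fᵀ + Q = [94 -90 9; -90 95 -9; 9 -9 57]
y = z − H·x̄ = [-61]
S = H·P̄·Hᵀ + R = [1524]
K = P̄·Hᵀ·S⁻¹ = [-103/508; 99/508; -33/254]
x' = x̄ + K·y = [187/508, 57/508, -273/254]
P' = (I − K·H)·P̄ = [15925/508 -15129/508 -7911/254; -15129/508 18857/508 7515/254; -7911/254 7515/254 3972/127]

x' = [187/508, 57/508, -273/254]
P' = [15925/508 -15129/508 -7911/254; -15129/508 18857/508 7515/254; -7911/254 7515/254 3972/127]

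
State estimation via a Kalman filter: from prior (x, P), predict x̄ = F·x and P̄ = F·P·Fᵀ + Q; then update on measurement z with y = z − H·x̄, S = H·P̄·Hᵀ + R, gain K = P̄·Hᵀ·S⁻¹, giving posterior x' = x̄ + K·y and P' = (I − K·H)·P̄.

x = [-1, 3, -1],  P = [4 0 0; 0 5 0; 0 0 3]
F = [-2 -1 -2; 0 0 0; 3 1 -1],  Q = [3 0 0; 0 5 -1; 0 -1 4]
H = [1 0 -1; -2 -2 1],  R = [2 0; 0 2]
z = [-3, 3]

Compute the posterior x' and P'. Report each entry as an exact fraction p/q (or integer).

x' = [-1080/4439, 329/4439, 11905/4439]
P' = [30504/4439 -14126/4439 30214/4439; -14126/4439 10115/4439 -10544/4439; 30214/4439 -10544/4439 37562/4439]

x̄ = F·x = [1, 0, 1]
P̄ = F·P·Fᵀ + Q = [36 0 -23; 0 5 -1; -23 -1 48]
y = z − H·x̄ = [-3, 4]
S = H·P̄·Hᵀ + R = [132 -191; -191 310]
K = P̄·Hᵀ·S⁻¹ = [145/4439 -1271/4439; -1791/4439 -1261/4439; -3674/4439 -889/4439]
x' = x̄ + K·y = [-1080/4439, 329/4439, 11905/4439]
P' = (I − K·H)·P̄ = [30504/4439 -14126/4439 30214/4439; -14126/4439 10115/4439 -10544/4439; 30214/4439 -10544/4439 37562/4439]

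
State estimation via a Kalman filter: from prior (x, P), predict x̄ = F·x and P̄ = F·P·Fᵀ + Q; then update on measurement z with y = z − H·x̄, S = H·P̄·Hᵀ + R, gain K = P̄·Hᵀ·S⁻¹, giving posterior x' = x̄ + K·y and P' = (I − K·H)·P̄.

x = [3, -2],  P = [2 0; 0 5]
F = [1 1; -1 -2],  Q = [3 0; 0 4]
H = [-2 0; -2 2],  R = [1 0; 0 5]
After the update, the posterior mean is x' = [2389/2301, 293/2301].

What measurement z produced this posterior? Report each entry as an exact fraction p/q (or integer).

z = [-2, -2]

x̄ = F·x = [1, 1]
P̄ = F·P·Fᵀ + Q = [10 -12; -12 26]
S = H·P̄·Hᵀ + R = [41 88; 88 245]
K = P̄·Hᵀ·S⁻¹ = [-1028/2301 -44/2301; -808/2301 1004/2301]
x' − x̄ = [88/2301, -2008/2301] = K·y
y = (KᵀK)⁻¹·Kᵀ·(x' − x̄) = [0, -2]
z = y + H·x̄ = [0, -2] + [-2, 0] = [-2, -2]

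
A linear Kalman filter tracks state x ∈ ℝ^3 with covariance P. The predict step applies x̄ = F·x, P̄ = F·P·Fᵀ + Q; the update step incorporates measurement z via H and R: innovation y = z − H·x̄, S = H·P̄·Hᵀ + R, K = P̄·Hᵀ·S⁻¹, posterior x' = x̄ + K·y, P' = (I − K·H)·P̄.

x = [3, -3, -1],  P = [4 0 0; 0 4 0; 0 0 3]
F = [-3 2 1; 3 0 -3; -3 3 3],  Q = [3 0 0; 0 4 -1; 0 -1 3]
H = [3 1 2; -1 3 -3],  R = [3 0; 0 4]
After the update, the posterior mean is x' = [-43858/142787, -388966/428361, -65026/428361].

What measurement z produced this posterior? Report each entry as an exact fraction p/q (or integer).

z = [-2, -2]

x̄ = F·x = [-16, 12, -21]
P̄ = F·P·Fᵀ + Q = [58 -45 69; -45 67 -64; 69 -64 102]
S = H·P̄·Hᵀ + R = [1302 -1896; -1896 3419]
K = P̄·Hᵀ·S⁻¹ = [51491/285574 -2428/142787; 80162/428361 33110/142787; 111361/856722 -13387/142787]
x' − x̄ = [2240734/142787, -5529298/428361, 8930555/428361] = K·y
y = (KᵀK)⁻¹·Kᵀ·(x' − x̄) = [76, -117]
z = y + H·x̄ = [76, -117] + [-78, 115] = [-2, -2]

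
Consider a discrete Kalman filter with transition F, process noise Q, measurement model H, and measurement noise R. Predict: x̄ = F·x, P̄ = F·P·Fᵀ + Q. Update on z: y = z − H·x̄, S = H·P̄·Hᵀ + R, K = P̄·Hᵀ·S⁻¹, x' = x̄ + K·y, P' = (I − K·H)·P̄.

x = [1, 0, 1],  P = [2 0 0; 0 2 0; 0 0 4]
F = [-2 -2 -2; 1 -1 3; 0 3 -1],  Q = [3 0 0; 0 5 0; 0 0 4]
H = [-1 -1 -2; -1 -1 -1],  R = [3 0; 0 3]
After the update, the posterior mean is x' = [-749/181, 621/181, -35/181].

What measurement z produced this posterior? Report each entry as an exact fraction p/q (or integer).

x̄ = F·x = [-4, 4, -1]
P̄ = F·P·Fᵀ + Q = [35 -24 -4; -24 45 -18; -4 -18 26]
S = H·P̄·Hᵀ + R = [51 18; 18 17]
K = P̄·Hᵀ·S⁻¹ = [25/181 -101/181; 103/181 -141/181; -146/181 112/181]
x' − x̄ = [-25/181, -103/181, 146/181] = K·y
y = (KᵀK)⁻¹·Kᵀ·(x' − x̄) = [-1, 0]
z = y + H·x̄ = [-1, 0] + [2, 1] = [1, 1]

z = [1, 1]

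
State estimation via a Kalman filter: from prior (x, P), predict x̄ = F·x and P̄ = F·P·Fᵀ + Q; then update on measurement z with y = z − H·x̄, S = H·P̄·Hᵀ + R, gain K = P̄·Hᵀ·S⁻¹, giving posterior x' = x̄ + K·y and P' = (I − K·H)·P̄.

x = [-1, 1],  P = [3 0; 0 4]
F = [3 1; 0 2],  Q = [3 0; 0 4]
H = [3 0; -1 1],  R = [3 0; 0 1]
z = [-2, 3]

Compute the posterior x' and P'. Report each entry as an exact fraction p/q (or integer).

x' = [-104/153, 1538/663]
P' = [50/153 16/51; 16/51 276/221]

x̄ = F·x = [-2, 2]
P̄ = F·P·Fᵀ + Q = [34 8; 8 20]
y = z − H·x̄ = [4, -1]
S = H·P̄·Hᵀ + R = [309 -78; -78 39]
K = P̄·Hᵀ·S⁻¹ = [50/153 -2/153; 16/51 620/663]
x' = x̄ + K·y = [-104/153, 1538/663]
P' = (I − K·H)·P̄ = [50/153 16/51; 16/51 276/221]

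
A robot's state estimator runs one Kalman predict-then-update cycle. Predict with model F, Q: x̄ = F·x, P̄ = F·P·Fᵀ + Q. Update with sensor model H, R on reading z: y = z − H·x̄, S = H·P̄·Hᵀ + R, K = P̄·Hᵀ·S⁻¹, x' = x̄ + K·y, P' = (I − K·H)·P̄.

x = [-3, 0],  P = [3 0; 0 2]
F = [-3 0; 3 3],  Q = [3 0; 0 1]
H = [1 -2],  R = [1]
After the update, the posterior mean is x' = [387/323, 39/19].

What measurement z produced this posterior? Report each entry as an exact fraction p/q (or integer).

x̄ = F·x = [9, -9]
P̄ = F·P·Fᵀ + Q = [30 -27; -27 46]
S = H·P̄·Hᵀ + R = [323]
K = P̄·Hᵀ·S⁻¹ = [84/323; -7/19]
x' − x̄ = [-2520/323, 210/19] = K·y
y = (KᵀK)⁻¹·Kᵀ·(x' − x̄) = [-30]
z = y + H·x̄ = [-30] + [27] = [-3]

z = [-3]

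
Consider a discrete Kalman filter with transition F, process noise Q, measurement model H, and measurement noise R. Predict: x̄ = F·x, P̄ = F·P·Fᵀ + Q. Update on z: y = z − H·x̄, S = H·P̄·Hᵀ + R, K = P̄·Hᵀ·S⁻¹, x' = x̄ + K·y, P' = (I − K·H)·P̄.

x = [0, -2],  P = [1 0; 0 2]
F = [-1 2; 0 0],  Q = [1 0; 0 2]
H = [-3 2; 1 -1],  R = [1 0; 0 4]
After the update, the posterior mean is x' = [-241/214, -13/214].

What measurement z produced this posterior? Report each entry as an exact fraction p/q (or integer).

z = [3, -3]

x̄ = F·x = [-4, 0]
P̄ = F·P·Fᵀ + Q = [10 0; 0 2]
S = H·P̄·Hᵀ + R = [99 -34; -34 16]
K = P̄·Hᵀ·S⁻¹ = [-35/107 -15/214; -1/107 -31/214]
x' − x̄ = [615/214, -13/214] = K·y
y = (KᵀK)⁻¹·Kᵀ·(x' − x̄) = [-9, 1]
z = y + H·x̄ = [-9, 1] + [12, -4] = [3, -3]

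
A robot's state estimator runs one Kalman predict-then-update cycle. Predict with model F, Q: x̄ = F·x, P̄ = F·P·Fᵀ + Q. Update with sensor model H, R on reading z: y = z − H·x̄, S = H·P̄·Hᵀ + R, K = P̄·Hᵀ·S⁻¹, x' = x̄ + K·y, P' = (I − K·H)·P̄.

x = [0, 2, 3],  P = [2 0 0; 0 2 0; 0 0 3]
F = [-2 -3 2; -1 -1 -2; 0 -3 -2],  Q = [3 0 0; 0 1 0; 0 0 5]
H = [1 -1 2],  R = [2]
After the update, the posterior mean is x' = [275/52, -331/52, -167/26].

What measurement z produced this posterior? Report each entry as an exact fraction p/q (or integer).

x̄ = F·x = [0, -8, -12]
P̄ = F·P·Fᵀ + Q = [41 -2 6; -2 17 18; 6 18 35]
S = H·P̄·Hᵀ + R = [156]
K = P̄·Hᵀ·S⁻¹ = [55/156; 17/156; 29/78]
x' − x̄ = [275/52, 85/52, 145/26] = K·y
y = (KᵀK)⁻¹·Kᵀ·(x' − x̄) = [15]
z = y + H·x̄ = [15] + [-16] = [-1]

z = [-1]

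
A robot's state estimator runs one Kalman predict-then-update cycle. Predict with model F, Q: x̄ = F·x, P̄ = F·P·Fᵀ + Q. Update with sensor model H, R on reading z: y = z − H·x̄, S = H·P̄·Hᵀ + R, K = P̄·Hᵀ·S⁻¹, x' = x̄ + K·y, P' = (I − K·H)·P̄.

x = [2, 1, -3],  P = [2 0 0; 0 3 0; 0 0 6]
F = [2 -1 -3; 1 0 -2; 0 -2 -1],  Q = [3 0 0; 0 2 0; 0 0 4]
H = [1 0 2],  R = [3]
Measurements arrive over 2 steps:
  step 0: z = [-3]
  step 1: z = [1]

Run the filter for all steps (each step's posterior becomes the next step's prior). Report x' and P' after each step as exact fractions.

step 0: x̄ = F·x = [12, 8, 1]
step 0: P̄ = F·P·Fᵀ + Q = [68 40 24; 40 28 12; 24 12 22]
step 0: y = z − H·x̄ = [-17]
step 0: S = H·P̄·Hᵀ + R = [255]
step 0: K = P̄·Hᵀ·S⁻¹ = [116/255; 64/255; 4/15]
step 0: x' = x̄ + K·y = [64/15, 56/15, -53/15]
step 0: P' = (I − K·H)·P̄ = [3884/255 2776/255 -104/15; 2776/255 3044/255 -76/15; -104/15 -76/15 58/15]
step 1: x̄ = F·x = [77/5, 34/3, -59/15]
step 1: P̄ = F·P·Fᵀ + Q = [10193/85 1380/17 -2522/85; 1380/17 3082/51 -1396/51; -2522/85 -1396/51 9014/255]
step 1: y = z − H·x̄ = [-98/15]
step 1: S = H·P̄·Hᵀ + R = [37136/255]
step 1: K = P̄·Hᵀ·S⁻¹ = [15447/37136; 1685/9284; 5231/18568]
step 1: x' = x̄ + K·y = [235487/18568, 47105/4642, -53605/9284]
step 1: P' = (I − K·H)·P̄ = [3517537/37136 651571/9284 -867799/18568; 651571/9284 129127/2321 -161629/4642; -867799/18568 -161629/4642 220873/9284]

step 0: x' = [64/15, 56/15, -53/15], P' = [3884/255 2776/255 -104/15; 2776/255 3044/255 -76/15; -104/15 -76/15 58/15]
step 1: x' = [235487/18568, 47105/4642, -53605/9284], P' = [3517537/37136 651571/9284 -867799/18568; 651571/9284 129127/2321 -161629/4642; -867799/18568 -161629/4642 220873/9284]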